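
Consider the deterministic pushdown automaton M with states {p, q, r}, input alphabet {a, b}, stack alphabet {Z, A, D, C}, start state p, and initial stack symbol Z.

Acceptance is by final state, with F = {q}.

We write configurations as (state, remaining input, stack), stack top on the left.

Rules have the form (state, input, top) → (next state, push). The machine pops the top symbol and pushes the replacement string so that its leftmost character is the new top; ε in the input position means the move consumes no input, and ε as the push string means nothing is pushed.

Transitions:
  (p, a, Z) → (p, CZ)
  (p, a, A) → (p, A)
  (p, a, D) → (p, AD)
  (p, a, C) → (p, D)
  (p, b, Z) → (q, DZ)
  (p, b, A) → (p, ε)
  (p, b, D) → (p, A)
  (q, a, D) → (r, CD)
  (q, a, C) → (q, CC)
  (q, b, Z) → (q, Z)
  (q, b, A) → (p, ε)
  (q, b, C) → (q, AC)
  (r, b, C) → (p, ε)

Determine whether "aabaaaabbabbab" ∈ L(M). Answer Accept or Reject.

Reject

(p, aabaaaabbabbab, Z) ⊢ (p, abaaaabbabbab, CZ) ⊢ (p, baaaabbabbab, DZ) ⊢ (p, aaaabbabbab, AZ) ⊢ (p, aaabbabbab, AZ) ⊢ (p, aabbabbab, AZ) ⊢ (p, abbabbab, AZ) ⊢ (p, bbabbab, AZ) ⊢ (p, babbab, Z) ⊢ (q, abbab, DZ) ⊢ (r, bbab, CDZ) ⊢ (p, bab, DZ) ⊢ (p, ab, AZ) ⊢ (p, b, AZ) ⊢ (p, ε, Z)
All input consumed; state p ∉ F and no further ε-move applies.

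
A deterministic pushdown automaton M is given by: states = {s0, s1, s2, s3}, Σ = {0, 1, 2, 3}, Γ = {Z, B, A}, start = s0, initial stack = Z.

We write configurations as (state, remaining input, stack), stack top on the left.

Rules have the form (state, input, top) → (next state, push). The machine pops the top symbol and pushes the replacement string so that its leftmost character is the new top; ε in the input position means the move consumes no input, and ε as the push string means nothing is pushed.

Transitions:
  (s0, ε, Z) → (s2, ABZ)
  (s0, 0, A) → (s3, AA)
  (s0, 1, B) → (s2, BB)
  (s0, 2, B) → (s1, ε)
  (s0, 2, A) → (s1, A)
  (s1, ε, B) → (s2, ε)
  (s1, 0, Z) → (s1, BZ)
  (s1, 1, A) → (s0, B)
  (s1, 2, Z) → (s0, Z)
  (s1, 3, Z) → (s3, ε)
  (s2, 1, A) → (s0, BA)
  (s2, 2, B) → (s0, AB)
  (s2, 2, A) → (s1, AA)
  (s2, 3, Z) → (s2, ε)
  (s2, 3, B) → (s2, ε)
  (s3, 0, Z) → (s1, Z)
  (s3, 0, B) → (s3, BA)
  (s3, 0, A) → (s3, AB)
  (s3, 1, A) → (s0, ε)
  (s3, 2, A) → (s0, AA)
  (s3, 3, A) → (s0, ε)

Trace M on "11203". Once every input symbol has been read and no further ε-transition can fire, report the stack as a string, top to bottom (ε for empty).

(s0, 11203, Z)
  ε-move, top Z: go to s2, push ABZ → (s2, 11203, ABZ)
  read 1, top A: go to s0, push BA → (s0, 1203, BABZ)
  read 1, top B: go to s2, push BB → (s2, 203, BBABZ)
  read 2, top B: go to s0, push AB → (s0, 03, ABBABZ)
  read 0, top A: go to s3, push AA → (s3, 3, AABBABZ)
  read 3, top A: go to s0, push ε → (s0, ε, ABBABZ)
All input consumed in state s0 with stack ABBABZ.

ABBABZ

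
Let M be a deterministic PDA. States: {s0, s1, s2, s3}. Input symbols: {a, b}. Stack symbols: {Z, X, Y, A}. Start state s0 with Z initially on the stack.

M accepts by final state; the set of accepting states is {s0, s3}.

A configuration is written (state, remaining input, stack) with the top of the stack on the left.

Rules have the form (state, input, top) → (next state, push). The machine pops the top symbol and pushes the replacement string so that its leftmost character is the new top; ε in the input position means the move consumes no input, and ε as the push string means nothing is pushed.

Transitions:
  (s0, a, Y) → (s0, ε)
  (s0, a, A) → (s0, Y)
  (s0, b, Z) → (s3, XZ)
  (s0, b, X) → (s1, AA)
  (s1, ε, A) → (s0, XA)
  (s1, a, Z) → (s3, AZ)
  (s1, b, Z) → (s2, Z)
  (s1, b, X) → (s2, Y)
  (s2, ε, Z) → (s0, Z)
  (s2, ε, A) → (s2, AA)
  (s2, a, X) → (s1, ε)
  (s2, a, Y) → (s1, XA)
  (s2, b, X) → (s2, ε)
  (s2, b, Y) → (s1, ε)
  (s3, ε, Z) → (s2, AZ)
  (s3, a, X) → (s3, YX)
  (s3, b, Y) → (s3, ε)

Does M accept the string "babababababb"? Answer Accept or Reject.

Reject

(s0, babababababb, Z)
  read b, top Z: go to s3, push XZ → (s3, abababababb, XZ)
  read a, top X: go to s3, push YX → (s3, bababababb, YXZ)
  read b, top Y: go to s3, push ε → (s3, ababababb, XZ)
  read a, top X: go to s3, push YX → (s3, babababb, YXZ)
  read b, top Y: go to s3, push ε → (s3, abababb, XZ)
  read a, top X: go to s3, push YX → (s3, bababb, YXZ)
  read b, top Y: go to s3, push ε → (s3, ababb, XZ)
  read a, top X: go to s3, push YX → (s3, babb, YXZ)
  read b, top Y: go to s3, push ε → (s3, abb, XZ)
  read a, top X: go to s3, push YX → (s3, bb, YXZ)
  read b, top Y: go to s3, push ε → (s3, b, XZ)
No transition applies at (s3, b, XZ); input not fully consumed.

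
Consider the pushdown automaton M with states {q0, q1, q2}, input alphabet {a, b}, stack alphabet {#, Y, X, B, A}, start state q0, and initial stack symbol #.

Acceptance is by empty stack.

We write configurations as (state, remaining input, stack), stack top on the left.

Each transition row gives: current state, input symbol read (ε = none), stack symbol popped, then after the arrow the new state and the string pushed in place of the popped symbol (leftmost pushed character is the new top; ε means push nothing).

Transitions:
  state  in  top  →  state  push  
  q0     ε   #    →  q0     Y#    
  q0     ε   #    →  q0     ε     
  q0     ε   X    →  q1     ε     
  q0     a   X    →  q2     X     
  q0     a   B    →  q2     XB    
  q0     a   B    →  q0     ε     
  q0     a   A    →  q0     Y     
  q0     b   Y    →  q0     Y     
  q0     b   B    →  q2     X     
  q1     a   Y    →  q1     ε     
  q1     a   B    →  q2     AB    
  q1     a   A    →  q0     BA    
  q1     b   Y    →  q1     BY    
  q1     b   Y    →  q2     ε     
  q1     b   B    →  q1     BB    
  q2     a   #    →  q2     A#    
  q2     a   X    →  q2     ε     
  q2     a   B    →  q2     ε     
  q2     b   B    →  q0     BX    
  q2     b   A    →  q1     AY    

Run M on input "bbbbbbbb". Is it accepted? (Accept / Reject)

Reject

No computation consumes all input and empties the stack.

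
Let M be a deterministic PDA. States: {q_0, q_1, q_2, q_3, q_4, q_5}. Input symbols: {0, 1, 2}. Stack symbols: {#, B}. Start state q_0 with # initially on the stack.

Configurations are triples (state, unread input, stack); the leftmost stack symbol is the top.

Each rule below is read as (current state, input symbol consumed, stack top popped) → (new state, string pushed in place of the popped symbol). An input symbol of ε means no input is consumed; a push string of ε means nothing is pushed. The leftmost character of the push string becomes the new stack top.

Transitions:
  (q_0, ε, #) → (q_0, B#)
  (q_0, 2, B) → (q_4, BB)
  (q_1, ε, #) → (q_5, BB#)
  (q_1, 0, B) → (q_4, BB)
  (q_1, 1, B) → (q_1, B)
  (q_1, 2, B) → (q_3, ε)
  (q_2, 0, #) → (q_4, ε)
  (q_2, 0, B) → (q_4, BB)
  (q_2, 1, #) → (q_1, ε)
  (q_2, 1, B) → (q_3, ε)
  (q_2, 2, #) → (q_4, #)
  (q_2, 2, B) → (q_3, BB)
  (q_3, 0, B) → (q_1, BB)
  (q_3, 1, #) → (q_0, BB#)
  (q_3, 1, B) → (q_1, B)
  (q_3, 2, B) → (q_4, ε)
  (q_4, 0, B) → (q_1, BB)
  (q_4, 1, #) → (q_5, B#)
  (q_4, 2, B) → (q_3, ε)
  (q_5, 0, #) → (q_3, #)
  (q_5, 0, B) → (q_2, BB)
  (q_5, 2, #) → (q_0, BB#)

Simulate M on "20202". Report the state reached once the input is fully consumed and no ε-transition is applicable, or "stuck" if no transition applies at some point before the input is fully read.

q_3

(q_0, 20202, #) ⊢ (q_0, 20202, B#) ⊢ (q_4, 0202, BB#) ⊢ (q_1, 202, BBB#) ⊢ (q_3, 02, BB#) ⊢ (q_1, 2, BBB#) ⊢ (q_3, ε, BB#)
All input consumed; M is in state q_3.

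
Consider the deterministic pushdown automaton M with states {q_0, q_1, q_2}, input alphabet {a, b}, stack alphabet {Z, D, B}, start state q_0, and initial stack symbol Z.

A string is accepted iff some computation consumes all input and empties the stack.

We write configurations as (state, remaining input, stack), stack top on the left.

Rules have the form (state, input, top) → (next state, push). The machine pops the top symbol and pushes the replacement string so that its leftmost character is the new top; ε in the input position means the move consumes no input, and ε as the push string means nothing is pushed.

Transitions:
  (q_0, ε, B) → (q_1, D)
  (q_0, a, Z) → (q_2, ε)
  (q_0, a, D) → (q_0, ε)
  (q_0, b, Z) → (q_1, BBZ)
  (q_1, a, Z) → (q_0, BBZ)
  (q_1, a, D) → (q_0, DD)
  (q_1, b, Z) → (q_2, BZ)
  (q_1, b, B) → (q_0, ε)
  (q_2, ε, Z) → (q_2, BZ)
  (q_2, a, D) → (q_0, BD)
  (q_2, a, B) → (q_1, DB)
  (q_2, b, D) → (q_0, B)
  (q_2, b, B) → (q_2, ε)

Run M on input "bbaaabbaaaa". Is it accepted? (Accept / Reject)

Accept

(q_0, bbaaabbaaaa, Z)
  read b, top Z: go to q_1, push BBZ → (q_1, baaabbaaaa, BBZ)
  read b, top B: go to q_0, push ε → (q_0, aaabbaaaa, BZ)
  ε-move, top B: go to q_1, push D → (q_1, aaabbaaaa, DZ)
  read a, top D: go to q_0, push DD → (q_0, aabbaaaa, DDZ)
  read a, top D: go to q_0, push ε → (q_0, abbaaaa, DZ)
  read a, top D: go to q_0, push ε → (q_0, bbaaaa, Z)
  read b, top Z: go to q_1, push BBZ → (q_1, baaaa, BBZ)
  read b, top B: go to q_0, push ε → (q_0, aaaa, BZ)
  ε-move, top B: go to q_1, push D → (q_1, aaaa, DZ)
  read a, top D: go to q_0, push DD → (q_0, aaa, DDZ)
  read a, top D: go to q_0, push ε → (q_0, aa, DZ)
  read a, top D: go to q_0, push ε → (q_0, a, Z)
  read a, top Z: go to q_2, push ε → (q_2, ε, ε)
All input consumed and the stack is empty.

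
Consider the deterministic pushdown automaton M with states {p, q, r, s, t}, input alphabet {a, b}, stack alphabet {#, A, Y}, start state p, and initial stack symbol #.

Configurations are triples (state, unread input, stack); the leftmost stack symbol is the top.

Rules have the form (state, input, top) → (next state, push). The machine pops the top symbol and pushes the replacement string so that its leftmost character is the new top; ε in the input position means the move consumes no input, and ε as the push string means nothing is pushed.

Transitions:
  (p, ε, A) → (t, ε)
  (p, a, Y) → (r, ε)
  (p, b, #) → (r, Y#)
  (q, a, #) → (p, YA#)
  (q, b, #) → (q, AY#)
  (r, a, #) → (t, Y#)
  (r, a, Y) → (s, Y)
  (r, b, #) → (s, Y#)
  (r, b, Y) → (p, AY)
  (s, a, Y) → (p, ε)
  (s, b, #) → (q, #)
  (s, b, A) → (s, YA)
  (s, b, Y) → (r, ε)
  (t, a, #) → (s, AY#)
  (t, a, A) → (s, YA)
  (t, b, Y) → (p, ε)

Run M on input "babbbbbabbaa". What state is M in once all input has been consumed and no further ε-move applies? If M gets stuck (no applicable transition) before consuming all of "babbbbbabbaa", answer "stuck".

(p, babbbbbabbaa, #)
  read b, top #: go to r, push Y# → (r, abbbbbabbaa, Y#)
  read a, top Y: go to s, push Y → (s, bbbbbabbaa, Y#)
  read b, top Y: go to r, push ε → (r, bbbbabbaa, #)
  read b, top #: go to s, push Y# → (s, bbbabbaa, Y#)
  read b, top Y: go to r, push ε → (r, bbabbaa, #)
  read b, top #: go to s, push Y# → (s, babbaa, Y#)
  read b, top Y: go to r, push ε → (r, abbaa, #)
  read a, top #: go to t, push Y# → (t, bbaa, Y#)
  read b, top Y: go to p, push ε → (p, baa, #)
  read b, top #: go to r, push Y# → (r, aa, Y#)
  read a, top Y: go to s, push Y → (s, a, Y#)
  read a, top Y: go to p, push ε → (p, ε, #)
All input consumed; M is in state p.

p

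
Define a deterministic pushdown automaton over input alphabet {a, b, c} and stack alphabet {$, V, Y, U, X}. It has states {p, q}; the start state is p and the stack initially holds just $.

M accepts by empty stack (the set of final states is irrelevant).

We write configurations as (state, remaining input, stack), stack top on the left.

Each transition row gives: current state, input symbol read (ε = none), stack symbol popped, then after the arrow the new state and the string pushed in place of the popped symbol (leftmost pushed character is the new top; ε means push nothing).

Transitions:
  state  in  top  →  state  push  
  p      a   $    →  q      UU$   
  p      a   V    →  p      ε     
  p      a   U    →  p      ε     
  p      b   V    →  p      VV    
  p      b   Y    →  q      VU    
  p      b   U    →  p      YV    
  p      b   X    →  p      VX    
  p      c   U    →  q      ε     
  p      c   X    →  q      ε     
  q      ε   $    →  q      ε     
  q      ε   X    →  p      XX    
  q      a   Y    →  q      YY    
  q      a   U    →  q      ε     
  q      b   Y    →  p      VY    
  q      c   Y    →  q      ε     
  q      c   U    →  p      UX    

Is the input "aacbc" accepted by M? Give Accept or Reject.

(p, aacbc, $)
  read a, top $: go to q, push UU$ → (q, acbc, UU$)
  read a, top U: go to q, push ε → (q, cbc, U$)
  read c, top U: go to p, push UX → (p, bc, UX$)
  read b, top U: go to p, push YV → (p, c, YVX$)
No transition applies at (p, c, YVX$); input not fully consumed.

Reject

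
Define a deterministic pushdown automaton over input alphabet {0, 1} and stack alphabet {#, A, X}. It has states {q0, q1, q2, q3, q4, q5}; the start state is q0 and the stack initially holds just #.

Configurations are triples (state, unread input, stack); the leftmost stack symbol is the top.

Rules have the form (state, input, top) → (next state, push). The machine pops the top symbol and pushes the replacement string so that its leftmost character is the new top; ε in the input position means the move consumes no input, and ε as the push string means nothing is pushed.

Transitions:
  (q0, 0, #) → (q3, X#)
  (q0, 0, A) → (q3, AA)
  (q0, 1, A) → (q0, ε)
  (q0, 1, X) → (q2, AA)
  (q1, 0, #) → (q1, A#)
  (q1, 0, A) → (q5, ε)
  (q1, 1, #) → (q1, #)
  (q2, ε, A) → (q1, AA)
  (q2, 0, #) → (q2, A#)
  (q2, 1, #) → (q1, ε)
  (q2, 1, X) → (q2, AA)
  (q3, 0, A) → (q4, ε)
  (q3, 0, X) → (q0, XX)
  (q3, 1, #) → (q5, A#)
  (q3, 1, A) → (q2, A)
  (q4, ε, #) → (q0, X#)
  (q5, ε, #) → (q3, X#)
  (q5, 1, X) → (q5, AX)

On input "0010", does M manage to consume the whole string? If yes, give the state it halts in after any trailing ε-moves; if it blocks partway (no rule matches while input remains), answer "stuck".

q5

(q0, 0010, #)
  read 0, top #: go to q3, push X# → (q3, 010, X#)
  read 0, top X: go to q0, push XX → (q0, 10, XX#)
  read 1, top X: go to q2, push AA → (q2, 0, AAX#)
  ε-move, top A: go to q1, push AA → (q1, 0, AAAX#)
  read 0, top A: go to q5, push ε → (q5, ε, AAX#)
All input consumed; M is in state q5.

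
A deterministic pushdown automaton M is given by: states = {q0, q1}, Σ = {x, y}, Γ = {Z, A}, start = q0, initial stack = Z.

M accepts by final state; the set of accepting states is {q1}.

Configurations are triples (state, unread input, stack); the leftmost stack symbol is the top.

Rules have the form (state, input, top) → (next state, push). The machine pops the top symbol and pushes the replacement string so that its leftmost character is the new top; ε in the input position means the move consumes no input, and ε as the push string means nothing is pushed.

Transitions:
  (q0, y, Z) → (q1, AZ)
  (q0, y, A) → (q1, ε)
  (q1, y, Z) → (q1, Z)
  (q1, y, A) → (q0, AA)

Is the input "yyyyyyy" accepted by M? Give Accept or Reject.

(q0, yyyyyyy, Z) ⊢ (q1, yyyyyy, AZ) ⊢ (q0, yyyyy, AAZ) ⊢ (q1, yyyy, AZ) ⊢ (q0, yyy, AAZ) ⊢ (q1, yy, AZ) ⊢ (q0, y, AAZ) ⊢ (q1, ε, AZ)
All input consumed; state q1 ∈ F.

Accept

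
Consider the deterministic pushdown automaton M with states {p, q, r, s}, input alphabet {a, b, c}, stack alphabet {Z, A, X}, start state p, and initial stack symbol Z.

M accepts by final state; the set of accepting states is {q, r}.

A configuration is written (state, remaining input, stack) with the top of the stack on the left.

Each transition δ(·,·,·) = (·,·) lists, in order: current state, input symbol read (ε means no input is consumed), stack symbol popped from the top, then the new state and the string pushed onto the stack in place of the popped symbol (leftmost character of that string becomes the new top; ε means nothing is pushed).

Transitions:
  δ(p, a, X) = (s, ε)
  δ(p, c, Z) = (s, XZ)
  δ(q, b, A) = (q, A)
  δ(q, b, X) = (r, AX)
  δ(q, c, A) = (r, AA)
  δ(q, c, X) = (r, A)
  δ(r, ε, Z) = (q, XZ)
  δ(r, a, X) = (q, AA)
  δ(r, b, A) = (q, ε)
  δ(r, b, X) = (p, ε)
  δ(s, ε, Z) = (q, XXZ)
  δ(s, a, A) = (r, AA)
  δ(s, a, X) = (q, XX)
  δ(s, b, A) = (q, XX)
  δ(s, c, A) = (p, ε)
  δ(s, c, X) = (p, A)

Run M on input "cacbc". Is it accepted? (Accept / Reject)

(p, cacbc, Z)
  read c, top Z: go to s, push XZ → (s, acbc, XZ)
  read a, top X: go to q, push XX → (q, cbc, XXZ)
  read c, top X: go to r, push A → (r, bc, AXZ)
  read b, top A: go to q, push ε → (q, c, XZ)
  read c, top X: go to r, push A → (r, ε, AZ)
All input consumed; state r ∈ F.

Accept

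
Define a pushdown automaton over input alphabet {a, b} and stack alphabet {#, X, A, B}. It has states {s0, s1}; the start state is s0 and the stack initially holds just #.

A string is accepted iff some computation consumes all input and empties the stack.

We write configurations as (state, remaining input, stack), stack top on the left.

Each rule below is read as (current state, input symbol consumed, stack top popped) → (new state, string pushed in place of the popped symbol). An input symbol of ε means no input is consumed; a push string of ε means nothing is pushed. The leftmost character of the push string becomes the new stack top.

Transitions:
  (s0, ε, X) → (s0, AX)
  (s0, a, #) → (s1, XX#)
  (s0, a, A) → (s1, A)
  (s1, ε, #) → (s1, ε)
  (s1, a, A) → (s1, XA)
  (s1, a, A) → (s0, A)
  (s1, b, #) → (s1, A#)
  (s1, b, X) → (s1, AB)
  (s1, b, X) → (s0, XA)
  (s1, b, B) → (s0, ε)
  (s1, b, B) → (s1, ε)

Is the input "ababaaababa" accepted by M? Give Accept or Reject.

Reject

No computation consumes all input and empties the stack.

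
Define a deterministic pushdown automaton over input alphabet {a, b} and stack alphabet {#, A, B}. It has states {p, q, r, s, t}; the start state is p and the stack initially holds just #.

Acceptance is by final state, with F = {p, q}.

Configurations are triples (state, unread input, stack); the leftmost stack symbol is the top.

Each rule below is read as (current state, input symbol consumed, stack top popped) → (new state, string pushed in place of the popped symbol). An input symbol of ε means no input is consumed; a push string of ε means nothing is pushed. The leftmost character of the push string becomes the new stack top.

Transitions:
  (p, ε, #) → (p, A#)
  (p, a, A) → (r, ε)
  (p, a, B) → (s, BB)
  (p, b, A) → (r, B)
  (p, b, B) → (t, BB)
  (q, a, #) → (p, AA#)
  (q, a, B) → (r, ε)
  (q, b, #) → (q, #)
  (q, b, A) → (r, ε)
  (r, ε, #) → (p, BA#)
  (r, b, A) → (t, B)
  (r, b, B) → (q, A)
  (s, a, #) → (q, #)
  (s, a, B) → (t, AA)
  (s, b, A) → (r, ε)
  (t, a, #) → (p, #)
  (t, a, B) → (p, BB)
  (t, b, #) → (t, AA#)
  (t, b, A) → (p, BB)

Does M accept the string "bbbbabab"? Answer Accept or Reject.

Reject

(p, bbbbabab, #)
  ε-move, top #: go to p, push A# → (p, bbbbabab, A#)
  read b, top A: go to r, push B → (r, bbbabab, B#)
  read b, top B: go to q, push A → (q, bbabab, A#)
  read b, top A: go to r, push ε → (r, babab, #)
  ε-move, top #: go to p, push BA# → (p, babab, BA#)
  read b, top B: go to t, push BB → (t, abab, BBA#)
  read a, top B: go to p, push BB → (p, bab, BBBA#)
  read b, top B: go to t, push BB → (t, ab, BBBBA#)
  read a, top B: go to p, push BB → (p, b, BBBBBA#)
  read b, top B: go to t, push BB → (t, ε, BBBBBBA#)
All input consumed; state t ∉ F and no further ε-move applies.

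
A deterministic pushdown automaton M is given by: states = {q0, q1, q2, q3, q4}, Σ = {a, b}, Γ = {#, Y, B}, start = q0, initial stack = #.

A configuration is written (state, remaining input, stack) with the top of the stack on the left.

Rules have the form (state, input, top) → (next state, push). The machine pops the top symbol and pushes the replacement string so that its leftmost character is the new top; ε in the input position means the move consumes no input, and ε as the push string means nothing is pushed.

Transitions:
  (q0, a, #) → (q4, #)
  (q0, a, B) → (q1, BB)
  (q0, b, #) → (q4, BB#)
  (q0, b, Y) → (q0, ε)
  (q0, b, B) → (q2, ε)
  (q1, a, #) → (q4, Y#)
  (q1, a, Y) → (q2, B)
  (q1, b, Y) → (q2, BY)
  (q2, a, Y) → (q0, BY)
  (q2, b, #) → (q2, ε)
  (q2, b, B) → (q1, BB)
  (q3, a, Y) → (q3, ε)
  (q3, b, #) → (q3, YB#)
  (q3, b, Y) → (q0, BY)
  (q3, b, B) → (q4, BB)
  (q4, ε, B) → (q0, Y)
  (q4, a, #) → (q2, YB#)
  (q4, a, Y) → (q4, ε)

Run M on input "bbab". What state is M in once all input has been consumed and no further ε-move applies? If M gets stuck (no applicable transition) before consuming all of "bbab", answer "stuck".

stuck

(q0, bbab, #)
  read b, top #: go to q4, push BB# → (q4, bab, BB#)
  ε-move, top B: go to q0, push Y → (q0, bab, YB#)
  read b, top Y: go to q0, push ε → (q0, ab, B#)
  read a, top B: go to q1, push BB → (q1, b, BB#)
No transition for (q1, b, top B); M blocks with input b remaining.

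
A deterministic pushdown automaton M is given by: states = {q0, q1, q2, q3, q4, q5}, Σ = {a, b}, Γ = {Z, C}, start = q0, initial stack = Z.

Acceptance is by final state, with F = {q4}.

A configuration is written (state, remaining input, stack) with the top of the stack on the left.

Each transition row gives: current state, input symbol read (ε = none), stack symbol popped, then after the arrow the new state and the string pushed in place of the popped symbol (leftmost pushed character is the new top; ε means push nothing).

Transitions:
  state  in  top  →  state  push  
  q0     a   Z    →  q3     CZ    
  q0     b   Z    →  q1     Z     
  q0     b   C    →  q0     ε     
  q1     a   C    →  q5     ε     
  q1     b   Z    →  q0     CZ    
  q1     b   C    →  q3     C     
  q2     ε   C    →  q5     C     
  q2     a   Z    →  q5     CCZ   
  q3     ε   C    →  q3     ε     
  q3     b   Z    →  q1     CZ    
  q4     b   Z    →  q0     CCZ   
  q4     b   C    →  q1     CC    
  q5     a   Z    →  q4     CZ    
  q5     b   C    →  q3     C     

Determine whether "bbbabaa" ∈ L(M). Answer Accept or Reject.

(q0, bbbabaa, Z) ⊢ (q1, bbabaa, Z) ⊢ (q0, babaa, CZ) ⊢ (q0, abaa, Z) ⊢ (q3, baa, CZ) ⊢ (q3, baa, Z) ⊢ (q1, aa, CZ) ⊢ (q5, a, Z) ⊢ (q4, ε, CZ)
All input consumed; state q4 ∈ F.

Accept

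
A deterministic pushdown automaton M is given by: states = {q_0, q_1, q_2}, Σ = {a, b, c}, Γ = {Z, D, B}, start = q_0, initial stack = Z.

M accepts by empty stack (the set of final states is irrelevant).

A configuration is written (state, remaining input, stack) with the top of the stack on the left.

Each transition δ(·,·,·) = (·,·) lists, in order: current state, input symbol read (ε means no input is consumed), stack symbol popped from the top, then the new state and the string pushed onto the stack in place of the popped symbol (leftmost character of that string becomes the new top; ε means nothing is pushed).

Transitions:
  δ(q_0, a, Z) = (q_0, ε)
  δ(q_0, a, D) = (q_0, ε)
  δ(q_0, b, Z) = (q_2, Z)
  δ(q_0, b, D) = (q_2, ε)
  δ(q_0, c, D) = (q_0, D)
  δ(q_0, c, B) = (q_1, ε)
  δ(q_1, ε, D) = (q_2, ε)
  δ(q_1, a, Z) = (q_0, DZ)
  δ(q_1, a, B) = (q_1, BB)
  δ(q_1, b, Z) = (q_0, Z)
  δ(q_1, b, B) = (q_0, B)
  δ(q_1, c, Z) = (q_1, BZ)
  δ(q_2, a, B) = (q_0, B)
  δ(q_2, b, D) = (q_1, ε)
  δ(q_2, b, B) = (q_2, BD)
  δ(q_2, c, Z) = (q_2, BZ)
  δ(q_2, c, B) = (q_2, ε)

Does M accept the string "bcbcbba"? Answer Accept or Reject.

(q_0, bcbcbba, Z) ⊢ (q_2, cbcbba, Z) ⊢ (q_2, bcbba, BZ) ⊢ (q_2, cbba, BDZ) ⊢ (q_2, bba, DZ) ⊢ (q_1, ba, Z) ⊢ (q_0, a, Z) ⊢ (q_0, ε, ε)
All input consumed and the stack is empty.

Accept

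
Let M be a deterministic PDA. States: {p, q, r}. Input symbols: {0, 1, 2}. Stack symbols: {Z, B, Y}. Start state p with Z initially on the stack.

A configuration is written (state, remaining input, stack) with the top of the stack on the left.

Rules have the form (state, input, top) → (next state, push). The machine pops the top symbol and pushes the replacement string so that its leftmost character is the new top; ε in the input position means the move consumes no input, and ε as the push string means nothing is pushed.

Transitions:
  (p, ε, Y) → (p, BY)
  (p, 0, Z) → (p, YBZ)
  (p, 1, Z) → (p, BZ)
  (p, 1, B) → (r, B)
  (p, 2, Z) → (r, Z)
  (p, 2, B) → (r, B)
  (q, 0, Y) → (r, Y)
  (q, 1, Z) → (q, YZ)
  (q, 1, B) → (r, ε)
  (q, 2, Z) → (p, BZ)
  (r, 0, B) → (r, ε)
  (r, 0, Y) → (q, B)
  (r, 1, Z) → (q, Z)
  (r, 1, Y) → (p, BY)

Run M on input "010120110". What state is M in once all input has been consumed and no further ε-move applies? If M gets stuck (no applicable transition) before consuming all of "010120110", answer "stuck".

r

(p, 010120110, Z)
  read 0, top Z: go to p, push YBZ → (p, 10120110, YBZ)
  ε-move, top Y: go to p, push BY → (p, 10120110, BYBZ)
  read 1, top B: go to r, push B → (r, 0120110, BYBZ)
  read 0, top B: go to r, push ε → (r, 120110, YBZ)
  read 1, top Y: go to p, push BY → (p, 20110, BYBZ)
  read 2, top B: go to r, push B → (r, 0110, BYBZ)
  read 0, top B: go to r, push ε → (r, 110, YBZ)
  read 1, top Y: go to p, push BY → (p, 10, BYBZ)
  read 1, top B: go to r, push B → (r, 0, BYBZ)
  read 0, top B: go to r, push ε → (r, ε, YBZ)
All input consumed; M is in state r.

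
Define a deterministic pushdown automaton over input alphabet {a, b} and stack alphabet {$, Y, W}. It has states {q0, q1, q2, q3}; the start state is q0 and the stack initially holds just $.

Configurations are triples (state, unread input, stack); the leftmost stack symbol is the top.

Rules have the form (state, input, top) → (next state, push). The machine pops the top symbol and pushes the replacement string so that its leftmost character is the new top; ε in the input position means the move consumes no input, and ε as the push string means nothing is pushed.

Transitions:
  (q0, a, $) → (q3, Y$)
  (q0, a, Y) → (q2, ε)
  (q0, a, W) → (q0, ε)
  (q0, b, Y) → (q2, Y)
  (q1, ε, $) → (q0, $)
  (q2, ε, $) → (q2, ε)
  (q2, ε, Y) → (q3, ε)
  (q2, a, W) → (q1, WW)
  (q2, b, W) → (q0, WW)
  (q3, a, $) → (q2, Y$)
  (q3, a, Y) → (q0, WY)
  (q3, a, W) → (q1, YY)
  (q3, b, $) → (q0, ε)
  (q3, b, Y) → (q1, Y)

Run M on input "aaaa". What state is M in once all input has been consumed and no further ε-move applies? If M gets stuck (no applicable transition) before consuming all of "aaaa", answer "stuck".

q2

(q0, aaaa, $)
  read a, top $: go to q3, push Y$ → (q3, aaa, Y$)
  read a, top Y: go to q0, push WY → (q0, aa, WY$)
  read a, top W: go to q0, push ε → (q0, a, Y$)
  read a, top Y: go to q2, push ε → (q2, ε, $)
  ε-move, top $: go to q2, push ε → (q2, ε, ε)
All input consumed; M is in state q2.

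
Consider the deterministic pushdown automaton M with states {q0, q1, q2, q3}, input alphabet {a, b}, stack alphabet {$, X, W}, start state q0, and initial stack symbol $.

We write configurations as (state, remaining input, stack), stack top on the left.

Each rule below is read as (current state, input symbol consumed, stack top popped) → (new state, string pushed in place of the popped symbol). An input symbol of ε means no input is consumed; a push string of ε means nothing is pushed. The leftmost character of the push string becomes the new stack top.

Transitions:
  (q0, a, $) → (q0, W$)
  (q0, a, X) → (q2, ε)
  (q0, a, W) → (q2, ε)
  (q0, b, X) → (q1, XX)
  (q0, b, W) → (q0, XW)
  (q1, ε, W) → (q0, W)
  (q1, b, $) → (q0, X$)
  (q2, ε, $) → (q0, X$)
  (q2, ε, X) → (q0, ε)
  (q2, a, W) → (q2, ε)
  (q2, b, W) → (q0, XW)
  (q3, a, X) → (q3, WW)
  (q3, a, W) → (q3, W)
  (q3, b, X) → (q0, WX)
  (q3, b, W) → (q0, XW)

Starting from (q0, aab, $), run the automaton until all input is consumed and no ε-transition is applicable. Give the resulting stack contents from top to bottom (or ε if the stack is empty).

(q0, aab, $) ⊢ (q0, ab, W$) ⊢ (q2, b, $) ⊢ (q0, b, X$) ⊢ (q1, ε, XX$)
All input consumed in state q1 with stack XX$.

XX$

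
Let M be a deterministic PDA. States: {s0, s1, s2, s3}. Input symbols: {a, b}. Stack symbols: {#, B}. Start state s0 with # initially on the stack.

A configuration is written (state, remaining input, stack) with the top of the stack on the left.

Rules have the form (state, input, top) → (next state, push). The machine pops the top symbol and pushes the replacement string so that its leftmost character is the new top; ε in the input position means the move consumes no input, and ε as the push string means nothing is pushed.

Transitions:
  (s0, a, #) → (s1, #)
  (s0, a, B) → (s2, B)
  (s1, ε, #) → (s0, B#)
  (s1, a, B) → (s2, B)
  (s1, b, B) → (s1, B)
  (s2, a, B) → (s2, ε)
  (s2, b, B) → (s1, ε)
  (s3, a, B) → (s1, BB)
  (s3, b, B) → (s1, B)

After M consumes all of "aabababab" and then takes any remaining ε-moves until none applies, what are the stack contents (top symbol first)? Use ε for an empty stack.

B#

(s0, aabababab, #) ⊢ (s1, abababab, #) ⊢ (s0, abababab, B#) ⊢ (s2, bababab, B#) ⊢ (s1, ababab, #) ⊢ (s0, ababab, B#) ⊢ (s2, babab, B#) ⊢ (s1, abab, #) ⊢ (s0, abab, B#) ⊢ (s2, bab, B#) ⊢ (s1, ab, #) ⊢ (s0, ab, B#) ⊢ (s2, b, B#) ⊢ (s1, ε, #) ⊢ (s0, ε, B#)
All input consumed in state s0 with stack B#.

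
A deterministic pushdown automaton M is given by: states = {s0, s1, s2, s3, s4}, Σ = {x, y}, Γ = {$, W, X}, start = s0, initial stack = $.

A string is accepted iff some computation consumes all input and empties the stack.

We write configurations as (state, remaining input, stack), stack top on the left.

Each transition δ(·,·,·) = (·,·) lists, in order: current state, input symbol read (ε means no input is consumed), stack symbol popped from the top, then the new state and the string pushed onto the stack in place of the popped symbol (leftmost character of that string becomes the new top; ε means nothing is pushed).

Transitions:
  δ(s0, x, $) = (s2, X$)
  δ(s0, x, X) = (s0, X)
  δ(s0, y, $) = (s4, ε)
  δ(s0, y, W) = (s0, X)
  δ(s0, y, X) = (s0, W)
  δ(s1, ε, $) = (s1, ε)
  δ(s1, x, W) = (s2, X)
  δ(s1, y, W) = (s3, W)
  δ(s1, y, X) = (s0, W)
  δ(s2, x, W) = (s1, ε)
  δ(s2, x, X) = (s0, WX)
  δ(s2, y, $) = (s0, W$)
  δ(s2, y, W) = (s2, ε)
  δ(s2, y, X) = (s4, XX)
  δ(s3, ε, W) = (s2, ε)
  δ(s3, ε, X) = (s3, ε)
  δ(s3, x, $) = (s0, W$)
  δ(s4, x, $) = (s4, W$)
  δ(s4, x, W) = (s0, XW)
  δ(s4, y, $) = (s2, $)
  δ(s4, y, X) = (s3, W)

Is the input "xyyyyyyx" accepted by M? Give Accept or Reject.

(s0, xyyyyyyx, $) ⊢ (s2, yyyyyyx, X$) ⊢ (s4, yyyyyx, XX$) ⊢ (s3, yyyyx, WX$) ⊢ (s2, yyyyx, X$) ⊢ (s4, yyyx, XX$) ⊢ (s3, yyx, WX$) ⊢ (s2, yyx, X$) ⊢ (s4, yx, XX$) ⊢ (s3, x, WX$) ⊢ (s2, x, X$) ⊢ (s0, ε, WX$)
All input consumed; stack is WX$, not empty, and no further ε-move applies.

Reject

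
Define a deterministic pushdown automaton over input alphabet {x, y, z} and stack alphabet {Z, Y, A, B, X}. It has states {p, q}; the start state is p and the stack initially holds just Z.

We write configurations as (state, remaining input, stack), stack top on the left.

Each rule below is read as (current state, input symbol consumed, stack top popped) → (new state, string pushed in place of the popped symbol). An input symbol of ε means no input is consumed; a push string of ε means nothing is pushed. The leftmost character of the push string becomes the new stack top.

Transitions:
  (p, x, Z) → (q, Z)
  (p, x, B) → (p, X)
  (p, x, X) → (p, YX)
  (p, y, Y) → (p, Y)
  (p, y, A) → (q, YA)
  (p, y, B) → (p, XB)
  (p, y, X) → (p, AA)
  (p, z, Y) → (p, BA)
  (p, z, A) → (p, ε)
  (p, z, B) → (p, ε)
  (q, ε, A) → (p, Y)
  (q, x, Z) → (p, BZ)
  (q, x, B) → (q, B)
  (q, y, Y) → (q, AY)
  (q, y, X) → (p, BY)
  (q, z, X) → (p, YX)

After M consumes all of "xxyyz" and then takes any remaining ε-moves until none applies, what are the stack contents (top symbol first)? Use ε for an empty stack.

(p, xxyyz, Z) ⊢ (q, xyyz, Z) ⊢ (p, yyz, BZ) ⊢ (p, yz, XBZ) ⊢ (p, z, AABZ) ⊢ (p, ε, ABZ)
All input consumed in state p with stack ABZ.

ABZ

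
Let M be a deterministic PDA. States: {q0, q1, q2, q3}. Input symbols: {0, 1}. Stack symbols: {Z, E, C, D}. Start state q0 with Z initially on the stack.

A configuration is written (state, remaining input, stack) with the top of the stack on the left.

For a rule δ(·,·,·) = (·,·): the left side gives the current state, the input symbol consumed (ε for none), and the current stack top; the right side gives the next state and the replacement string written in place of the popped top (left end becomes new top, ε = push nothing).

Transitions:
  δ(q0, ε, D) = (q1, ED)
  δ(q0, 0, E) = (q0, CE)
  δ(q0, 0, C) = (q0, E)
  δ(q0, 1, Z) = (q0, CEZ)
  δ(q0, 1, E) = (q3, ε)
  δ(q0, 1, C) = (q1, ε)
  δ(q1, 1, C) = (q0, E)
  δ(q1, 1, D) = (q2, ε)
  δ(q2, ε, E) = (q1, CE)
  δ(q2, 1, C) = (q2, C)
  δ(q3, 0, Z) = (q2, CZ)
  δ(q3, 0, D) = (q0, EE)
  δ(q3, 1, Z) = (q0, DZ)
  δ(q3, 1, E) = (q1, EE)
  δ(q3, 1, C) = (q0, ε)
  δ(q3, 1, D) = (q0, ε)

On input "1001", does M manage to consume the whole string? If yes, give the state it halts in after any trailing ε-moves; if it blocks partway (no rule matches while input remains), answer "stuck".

q1

(q0, 1001, Z) ⊢ (q0, 001, CEZ) ⊢ (q0, 01, EEZ) ⊢ (q0, 1, CEEZ) ⊢ (q1, ε, EEZ)
All input consumed; M is in state q1.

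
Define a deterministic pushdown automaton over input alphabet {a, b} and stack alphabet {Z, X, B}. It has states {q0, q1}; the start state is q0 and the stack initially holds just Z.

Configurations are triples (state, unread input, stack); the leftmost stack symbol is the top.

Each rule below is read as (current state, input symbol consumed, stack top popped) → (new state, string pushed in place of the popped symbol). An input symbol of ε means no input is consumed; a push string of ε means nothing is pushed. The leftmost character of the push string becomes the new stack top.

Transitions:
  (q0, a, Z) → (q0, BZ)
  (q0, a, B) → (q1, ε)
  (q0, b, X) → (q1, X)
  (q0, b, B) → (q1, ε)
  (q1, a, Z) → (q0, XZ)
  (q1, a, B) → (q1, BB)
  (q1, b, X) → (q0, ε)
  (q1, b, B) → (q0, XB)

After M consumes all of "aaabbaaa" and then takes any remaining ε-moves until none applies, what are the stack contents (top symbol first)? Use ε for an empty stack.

XZ

(q0, aaabbaaa, Z)
  read a, top Z: go to q0, push BZ → (q0, aabbaaa, BZ)
  read a, top B: go to q1, push ε → (q1, abbaaa, Z)
  read a, top Z: go to q0, push XZ → (q0, bbaaa, XZ)
  read b, top X: go to q1, push X → (q1, baaa, XZ)
  read b, top X: go to q0, push ε → (q0, aaa, Z)
  read a, top Z: go to q0, push BZ → (q0, aa, BZ)
  read a, top B: go to q1, push ε → (q1, a, Z)
  read a, top Z: go to q0, push XZ → (q0, ε, XZ)
All input consumed in state q0 with stack XZ.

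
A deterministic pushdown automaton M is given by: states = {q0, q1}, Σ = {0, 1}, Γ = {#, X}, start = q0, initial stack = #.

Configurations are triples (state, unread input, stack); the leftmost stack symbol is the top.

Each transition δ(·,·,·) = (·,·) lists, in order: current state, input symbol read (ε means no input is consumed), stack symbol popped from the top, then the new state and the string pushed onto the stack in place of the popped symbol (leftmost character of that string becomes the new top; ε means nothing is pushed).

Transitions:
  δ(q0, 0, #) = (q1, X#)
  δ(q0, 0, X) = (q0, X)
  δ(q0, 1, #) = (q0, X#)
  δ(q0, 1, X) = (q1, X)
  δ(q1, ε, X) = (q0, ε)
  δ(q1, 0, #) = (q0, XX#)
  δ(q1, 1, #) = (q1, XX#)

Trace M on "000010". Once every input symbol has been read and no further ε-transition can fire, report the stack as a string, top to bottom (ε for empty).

(q0, 000010, #)
  read 0, top #: go to q1, push X# → (q1, 00010, X#)
  ε-move, top X: go to q0, push ε → (q0, 00010, #)
  read 0, top #: go to q1, push X# → (q1, 0010, X#)
  ε-move, top X: go to q0, push ε → (q0, 0010, #)
  read 0, top #: go to q1, push X# → (q1, 010, X#)
  ε-move, top X: go to q0, push ε → (q0, 010, #)
  read 0, top #: go to q1, push X# → (q1, 10, X#)
  ε-move, top X: go to q0, push ε → (q0, 10, #)
  read 1, top #: go to q0, push X# → (q0, 0, X#)
  read 0, top X: go to q0, push X → (q0, ε, X#)
All input consumed in state q0 with stack X#.

X#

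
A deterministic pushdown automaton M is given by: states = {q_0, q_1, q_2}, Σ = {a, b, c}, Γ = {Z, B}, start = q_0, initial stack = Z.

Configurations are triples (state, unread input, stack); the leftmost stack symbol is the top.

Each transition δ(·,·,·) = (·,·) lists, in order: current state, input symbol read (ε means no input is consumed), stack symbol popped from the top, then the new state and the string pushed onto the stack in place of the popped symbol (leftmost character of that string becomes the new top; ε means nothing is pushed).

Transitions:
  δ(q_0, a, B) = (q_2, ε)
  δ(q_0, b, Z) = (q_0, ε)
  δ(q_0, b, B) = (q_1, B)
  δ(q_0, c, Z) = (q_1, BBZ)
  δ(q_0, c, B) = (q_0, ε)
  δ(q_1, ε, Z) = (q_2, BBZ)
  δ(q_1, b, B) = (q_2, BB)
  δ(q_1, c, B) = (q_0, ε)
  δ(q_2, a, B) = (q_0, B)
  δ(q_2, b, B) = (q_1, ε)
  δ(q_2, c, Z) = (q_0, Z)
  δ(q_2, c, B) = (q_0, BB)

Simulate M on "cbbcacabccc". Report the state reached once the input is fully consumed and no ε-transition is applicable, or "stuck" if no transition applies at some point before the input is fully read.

(q_0, cbbcacabccc, Z)
  read c, top Z: go to q_1, push BBZ → (q_1, bbcacabccc, BBZ)
  read b, top B: go to q_2, push BB → (q_2, bcacabccc, BBBZ)
  read b, top B: go to q_1, push ε → (q_1, cacabccc, BBZ)
  read c, top B: go to q_0, push ε → (q_0, acabccc, BZ)
  read a, top B: go to q_2, push ε → (q_2, cabccc, Z)
  read c, top Z: go to q_0, push Z → (q_0, abccc, Z)
No transition for (q_0, a, top Z); M blocks with input abccc remaining.

stuck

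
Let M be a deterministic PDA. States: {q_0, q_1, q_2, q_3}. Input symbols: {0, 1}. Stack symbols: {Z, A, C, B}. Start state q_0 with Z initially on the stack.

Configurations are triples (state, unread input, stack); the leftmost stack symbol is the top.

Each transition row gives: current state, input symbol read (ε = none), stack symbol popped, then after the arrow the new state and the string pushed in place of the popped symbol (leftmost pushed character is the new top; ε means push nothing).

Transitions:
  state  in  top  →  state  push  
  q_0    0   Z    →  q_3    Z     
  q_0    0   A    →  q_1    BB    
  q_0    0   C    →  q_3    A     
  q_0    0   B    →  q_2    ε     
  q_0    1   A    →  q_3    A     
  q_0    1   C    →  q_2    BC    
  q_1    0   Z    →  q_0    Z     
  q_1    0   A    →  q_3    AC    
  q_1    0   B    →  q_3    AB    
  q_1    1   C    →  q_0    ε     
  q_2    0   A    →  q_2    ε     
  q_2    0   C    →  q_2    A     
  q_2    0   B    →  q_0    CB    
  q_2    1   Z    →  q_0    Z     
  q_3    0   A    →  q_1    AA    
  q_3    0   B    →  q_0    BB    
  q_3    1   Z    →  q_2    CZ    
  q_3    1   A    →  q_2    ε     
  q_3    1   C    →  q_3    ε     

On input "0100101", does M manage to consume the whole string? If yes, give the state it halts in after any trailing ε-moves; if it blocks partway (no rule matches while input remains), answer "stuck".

q_2

(q_0, 0100101, Z) ⊢ (q_3, 100101, Z) ⊢ (q_2, 00101, CZ) ⊢ (q_2, 0101, AZ) ⊢ (q_2, 101, Z) ⊢ (q_0, 01, Z) ⊢ (q_3, 1, Z) ⊢ (q_2, ε, CZ)
All input consumed; M is in state q_2.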